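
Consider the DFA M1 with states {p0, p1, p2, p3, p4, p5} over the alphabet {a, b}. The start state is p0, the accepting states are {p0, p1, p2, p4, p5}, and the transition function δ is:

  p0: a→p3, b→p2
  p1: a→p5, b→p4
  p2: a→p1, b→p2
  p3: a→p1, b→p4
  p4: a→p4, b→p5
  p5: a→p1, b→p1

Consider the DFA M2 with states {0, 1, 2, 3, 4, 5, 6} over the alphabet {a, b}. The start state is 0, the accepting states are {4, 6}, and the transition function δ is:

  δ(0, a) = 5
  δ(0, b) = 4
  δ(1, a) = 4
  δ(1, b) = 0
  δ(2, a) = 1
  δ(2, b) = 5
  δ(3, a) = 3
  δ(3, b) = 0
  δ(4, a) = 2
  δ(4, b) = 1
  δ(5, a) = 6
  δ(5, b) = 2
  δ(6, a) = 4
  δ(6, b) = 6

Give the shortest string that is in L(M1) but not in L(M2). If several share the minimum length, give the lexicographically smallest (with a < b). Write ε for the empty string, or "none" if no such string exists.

ε

The empty string ε is accepted by M1 but not by M2.
Since ε is the unique shortest string, it is the required witness.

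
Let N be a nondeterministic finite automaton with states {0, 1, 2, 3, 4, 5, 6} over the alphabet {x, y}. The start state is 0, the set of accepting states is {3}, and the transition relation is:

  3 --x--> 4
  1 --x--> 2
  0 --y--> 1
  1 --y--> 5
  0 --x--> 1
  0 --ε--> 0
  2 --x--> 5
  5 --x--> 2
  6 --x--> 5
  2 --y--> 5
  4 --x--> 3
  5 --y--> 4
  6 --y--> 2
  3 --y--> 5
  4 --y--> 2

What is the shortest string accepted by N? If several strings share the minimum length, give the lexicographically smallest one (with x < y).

A breadth-first search from 0 reaches an accepting state first via the path 0 → 1 → 5 → 4 → 3 on input xyyx.
No string of length < 4 is accepted (BFS exhausts all shorter strings without reaching an accepting state), and xyyx is the lexicographically least accepting string of length 4.

xyyx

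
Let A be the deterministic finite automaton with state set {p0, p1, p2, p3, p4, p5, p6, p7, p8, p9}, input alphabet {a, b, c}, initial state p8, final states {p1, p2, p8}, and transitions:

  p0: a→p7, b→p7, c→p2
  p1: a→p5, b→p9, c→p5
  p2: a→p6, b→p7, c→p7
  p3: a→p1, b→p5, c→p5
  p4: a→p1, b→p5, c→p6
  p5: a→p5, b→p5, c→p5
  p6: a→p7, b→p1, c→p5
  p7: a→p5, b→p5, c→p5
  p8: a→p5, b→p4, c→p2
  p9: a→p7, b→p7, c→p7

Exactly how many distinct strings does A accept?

5

The useful subgraph on states {p1, p2, p4, p6, p8} is acyclic, so L(A) is finite; the longest accepting path visits 4 useful states, giving maximum string length 3.
Counting accepting paths from p8 by length: 1 of length 0, 1 of length 1, 1 of length 2, 2 of length 3. Total 5.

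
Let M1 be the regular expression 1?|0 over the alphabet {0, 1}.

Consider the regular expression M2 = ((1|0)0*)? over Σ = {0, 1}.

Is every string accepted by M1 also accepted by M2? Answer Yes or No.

Converting the expression M1 to a DFA (subset construction, then merging equivalent states) gives the minimal DFA with states {r0, r1, r2}, start state r0, accepting states {r0, r1} and transitions r0: 0→r1, 1→r1; r1: 0→r2, 1→r2; r2: 0→r2, 1→r2.
Converting the expression M2 to a DFA (subset construction, then merging equivalent states) gives the minimal DFA with states {t0, t1, t2}, start state t0, accepting states {t0, t1} and transitions t0: 0→t1, 1→t1; t1: 0→t1, 1→t2; t2: 0→t2, 1→t2.
Exploring the product automaton M1 × M2 from the start pair (r0, t0), following both machines on each input symbol, reaches 4 state pairs: (r0, t0), (r1, t1), (r2, t1), (r2, t2).
M1 accepts in {r0, r1} and M2 accepts in {t0, t1}. The reachable pairs whose M1-component is accepting are (r0, t0), (r1, t1); in each of them the M2-component is accepting too, so the product for L(M1) \ L(M2) (M1-component accepting, M2-component rejecting) has no reachable accepting pair and the difference is empty.
Hence every string in L(M1) is also in L(M2).

Yes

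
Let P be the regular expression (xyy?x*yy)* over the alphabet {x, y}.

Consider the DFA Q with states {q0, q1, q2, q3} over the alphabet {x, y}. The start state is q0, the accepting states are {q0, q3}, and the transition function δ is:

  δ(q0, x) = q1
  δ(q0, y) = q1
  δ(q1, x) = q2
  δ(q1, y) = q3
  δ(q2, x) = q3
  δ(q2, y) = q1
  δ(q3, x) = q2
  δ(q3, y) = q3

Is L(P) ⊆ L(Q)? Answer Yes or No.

Converting the expression P to a DFA (subset construction, then merging equivalent states) gives the minimal DFA with states {p0, p1, p2, p3, p4, p5, p6, p7}, start state p0, accepting states {p0, p7} and transitions p0: x→p1, y→p2; p1: x→p2, y→p3; p2: x→p2, y→p2; p3: x→p4, y→p5; p4: x→p4, y→p6; p5: x→p4, y→p7; p6: x→p2, y→p0; p7: x→p1, y→p0.
Exploring the product automaton P × Q from the start pair (p0, q0), following both machines on each input symbol, reaches 15 state pairs: (p0, q0), (p1, q1), (p2, q1), (p2, q2), (p3, q3), (p2, q3), (p4, q2), (p5, q3), (p4, q3), (p6, q1), (p7, q3), (p6, q3), (p0, q3), (p1, q2), (p3, q1).
P accepts in {p0, p7} and Q accepts in {q0, q3}. The reachable pairs whose P-component is accepting are (p0, q0), (p7, q3), (p0, q3); in each of them the Q-component is accepting too, so the product for L(P) \ L(Q) (P-component accepting, Q-component rejecting) has no reachable accepting pair and the difference is empty.
Hence every string in L(P) is also in L(Q).

Yes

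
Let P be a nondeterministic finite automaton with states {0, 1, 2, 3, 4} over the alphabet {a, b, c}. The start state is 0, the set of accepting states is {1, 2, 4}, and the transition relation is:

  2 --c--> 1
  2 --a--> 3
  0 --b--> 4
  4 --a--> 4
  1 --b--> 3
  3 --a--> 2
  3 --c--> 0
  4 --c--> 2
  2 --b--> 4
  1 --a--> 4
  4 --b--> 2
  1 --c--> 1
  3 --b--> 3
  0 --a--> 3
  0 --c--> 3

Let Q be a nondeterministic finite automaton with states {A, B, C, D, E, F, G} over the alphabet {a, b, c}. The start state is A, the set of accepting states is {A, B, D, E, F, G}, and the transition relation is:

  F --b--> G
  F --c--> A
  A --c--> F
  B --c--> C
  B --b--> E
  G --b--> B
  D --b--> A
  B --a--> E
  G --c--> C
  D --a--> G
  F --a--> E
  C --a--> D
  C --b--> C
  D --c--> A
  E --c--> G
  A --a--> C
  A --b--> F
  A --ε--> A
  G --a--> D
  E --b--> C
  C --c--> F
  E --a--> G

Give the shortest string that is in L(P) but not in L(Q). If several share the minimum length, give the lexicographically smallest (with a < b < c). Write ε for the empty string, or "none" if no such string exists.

bab

The string bab is accepted by P but not by Q.
No shorter string lies in the difference, and bab is the lexicographically first length-3 string in L(P) \ L(Q).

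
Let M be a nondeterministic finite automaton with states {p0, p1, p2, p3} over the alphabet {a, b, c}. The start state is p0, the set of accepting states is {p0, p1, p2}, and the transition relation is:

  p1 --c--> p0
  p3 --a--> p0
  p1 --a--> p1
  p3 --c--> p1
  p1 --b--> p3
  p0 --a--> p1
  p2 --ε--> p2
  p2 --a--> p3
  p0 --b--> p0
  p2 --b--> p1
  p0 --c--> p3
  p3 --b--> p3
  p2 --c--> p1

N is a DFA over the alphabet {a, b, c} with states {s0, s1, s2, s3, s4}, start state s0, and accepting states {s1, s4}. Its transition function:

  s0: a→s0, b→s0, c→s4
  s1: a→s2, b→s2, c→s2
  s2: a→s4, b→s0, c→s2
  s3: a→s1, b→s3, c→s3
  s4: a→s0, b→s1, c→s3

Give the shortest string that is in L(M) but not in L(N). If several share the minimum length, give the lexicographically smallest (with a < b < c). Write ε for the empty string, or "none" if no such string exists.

ε

The empty string ε is accepted by M but not by N.
Since ε is the unique shortest string, it is the required witness.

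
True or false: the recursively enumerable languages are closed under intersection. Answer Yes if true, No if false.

Yes

Run the recogniser for L₁; if it accepts, run the recogniser for L₂ and accept if that accepts too. If either runs forever the input is never accepted, which is all a recogniser needs.
So the recursively enumerable languages are closed under intersection.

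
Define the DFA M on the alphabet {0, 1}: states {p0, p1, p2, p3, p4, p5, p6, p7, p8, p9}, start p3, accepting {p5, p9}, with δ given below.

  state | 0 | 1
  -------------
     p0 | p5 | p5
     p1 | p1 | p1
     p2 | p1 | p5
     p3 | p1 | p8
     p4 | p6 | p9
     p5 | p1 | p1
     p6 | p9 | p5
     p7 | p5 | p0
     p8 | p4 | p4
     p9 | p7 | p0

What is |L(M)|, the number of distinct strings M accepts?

The useful subgraph on states {p0, p3, p4, p5, p6, p7, p8, p9} is acyclic, so L(M) is finite; the longest accepting path visits 8 useful states, giving maximum string length 7.
Counting accepting paths from p3 by length: 2 of length 3, 4 of length 4, 6 of length 5, 10 of length 6, 4 of length 7. Total 26.

26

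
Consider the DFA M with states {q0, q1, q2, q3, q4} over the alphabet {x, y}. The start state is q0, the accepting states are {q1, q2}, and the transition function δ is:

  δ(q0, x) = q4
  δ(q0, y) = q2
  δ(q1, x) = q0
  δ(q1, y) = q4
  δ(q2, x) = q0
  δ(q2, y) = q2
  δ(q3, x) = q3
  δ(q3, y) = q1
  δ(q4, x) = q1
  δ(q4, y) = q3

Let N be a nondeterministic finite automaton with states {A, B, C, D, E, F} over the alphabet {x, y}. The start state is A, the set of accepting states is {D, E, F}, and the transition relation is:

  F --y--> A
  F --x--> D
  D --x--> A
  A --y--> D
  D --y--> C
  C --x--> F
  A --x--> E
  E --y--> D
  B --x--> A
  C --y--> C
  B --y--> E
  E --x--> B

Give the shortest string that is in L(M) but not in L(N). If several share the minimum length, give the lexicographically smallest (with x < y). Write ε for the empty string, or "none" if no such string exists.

The string xx is accepted by M but not by N.
No shorter string lies in the difference, and xx is the lexicographically first length-2 string in L(M) \ L(N).

xx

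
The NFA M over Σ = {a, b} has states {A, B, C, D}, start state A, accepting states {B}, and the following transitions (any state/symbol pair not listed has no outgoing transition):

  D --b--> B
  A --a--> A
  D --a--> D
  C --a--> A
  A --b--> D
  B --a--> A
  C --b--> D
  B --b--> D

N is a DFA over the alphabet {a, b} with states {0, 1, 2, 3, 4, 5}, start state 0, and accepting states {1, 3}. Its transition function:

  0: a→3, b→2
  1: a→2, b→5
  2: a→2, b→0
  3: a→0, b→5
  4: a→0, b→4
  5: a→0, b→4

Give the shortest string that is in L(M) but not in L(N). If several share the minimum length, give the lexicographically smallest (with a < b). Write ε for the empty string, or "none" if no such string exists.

bb

The string bb is accepted by M but not by N.
No shorter string lies in the difference, and bb is the lexicographically first length-2 string in L(M) \ L(N).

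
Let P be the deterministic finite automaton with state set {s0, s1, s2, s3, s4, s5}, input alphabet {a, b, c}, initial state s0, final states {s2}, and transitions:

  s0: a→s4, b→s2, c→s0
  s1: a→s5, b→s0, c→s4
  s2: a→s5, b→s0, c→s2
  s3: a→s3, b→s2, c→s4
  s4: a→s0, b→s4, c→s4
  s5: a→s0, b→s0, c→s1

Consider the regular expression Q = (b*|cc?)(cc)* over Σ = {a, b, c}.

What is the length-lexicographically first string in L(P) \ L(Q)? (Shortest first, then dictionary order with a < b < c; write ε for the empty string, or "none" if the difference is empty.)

bc

The string bc is accepted by P but not by Q.
No shorter string lies in the difference, and bc is the lexicographically first length-2 string in L(P) \ L(Q).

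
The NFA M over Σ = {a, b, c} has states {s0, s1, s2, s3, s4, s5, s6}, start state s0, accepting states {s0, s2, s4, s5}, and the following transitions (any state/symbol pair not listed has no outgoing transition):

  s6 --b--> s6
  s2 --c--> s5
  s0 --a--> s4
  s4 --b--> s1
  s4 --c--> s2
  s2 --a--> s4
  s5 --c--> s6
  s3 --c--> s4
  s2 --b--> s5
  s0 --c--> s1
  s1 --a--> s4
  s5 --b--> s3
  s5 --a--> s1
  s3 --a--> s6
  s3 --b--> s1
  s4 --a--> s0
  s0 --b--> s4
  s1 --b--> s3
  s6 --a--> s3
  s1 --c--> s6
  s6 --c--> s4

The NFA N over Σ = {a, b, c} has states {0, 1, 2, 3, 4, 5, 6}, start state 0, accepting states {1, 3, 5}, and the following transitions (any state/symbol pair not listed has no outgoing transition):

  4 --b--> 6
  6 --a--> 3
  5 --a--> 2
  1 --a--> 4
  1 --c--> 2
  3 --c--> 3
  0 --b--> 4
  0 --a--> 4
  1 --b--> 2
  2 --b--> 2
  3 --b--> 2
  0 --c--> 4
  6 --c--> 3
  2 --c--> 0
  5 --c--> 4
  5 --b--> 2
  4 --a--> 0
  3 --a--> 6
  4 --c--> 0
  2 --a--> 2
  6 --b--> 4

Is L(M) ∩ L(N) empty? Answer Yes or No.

The string aba is accepted by both M and N.
Hence L(M) ∩ L(N) ≠ ∅.

No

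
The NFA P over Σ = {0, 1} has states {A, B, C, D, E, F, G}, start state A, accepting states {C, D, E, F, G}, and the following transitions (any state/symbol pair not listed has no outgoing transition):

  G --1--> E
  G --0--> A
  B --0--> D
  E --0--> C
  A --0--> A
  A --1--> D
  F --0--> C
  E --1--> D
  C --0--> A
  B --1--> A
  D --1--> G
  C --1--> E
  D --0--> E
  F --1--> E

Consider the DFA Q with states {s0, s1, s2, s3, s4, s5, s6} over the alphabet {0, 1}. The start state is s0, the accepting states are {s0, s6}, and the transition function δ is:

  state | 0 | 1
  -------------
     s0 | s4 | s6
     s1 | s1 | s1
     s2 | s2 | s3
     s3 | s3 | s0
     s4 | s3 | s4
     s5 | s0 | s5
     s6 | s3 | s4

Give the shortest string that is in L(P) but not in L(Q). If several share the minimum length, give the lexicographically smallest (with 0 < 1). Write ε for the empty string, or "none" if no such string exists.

The string 01 is accepted by P but not by Q.
No shorter string lies in the difference, and 01 is the lexicographically first length-2 string in L(P) \ L(Q).

01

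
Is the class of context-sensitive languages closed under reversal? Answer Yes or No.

Yes

Reversing both sides of every production of a noncontracting (context-sensitive) grammar gives another noncontracting grammar, and it generates Lᴿ; equivalently an LBA can reverse its tape in place and then run the machine for L.
So the context-sensitive languages are closed under reversal.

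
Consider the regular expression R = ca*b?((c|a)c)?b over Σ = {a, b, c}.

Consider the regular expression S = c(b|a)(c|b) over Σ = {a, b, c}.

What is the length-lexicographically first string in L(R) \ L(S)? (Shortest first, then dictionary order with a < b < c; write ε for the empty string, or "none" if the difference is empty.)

The string cb is accepted by R but not by S.
No shorter string lies in the difference, and cb is the lexicographically first length-2 string in L(R) \ L(S).

cb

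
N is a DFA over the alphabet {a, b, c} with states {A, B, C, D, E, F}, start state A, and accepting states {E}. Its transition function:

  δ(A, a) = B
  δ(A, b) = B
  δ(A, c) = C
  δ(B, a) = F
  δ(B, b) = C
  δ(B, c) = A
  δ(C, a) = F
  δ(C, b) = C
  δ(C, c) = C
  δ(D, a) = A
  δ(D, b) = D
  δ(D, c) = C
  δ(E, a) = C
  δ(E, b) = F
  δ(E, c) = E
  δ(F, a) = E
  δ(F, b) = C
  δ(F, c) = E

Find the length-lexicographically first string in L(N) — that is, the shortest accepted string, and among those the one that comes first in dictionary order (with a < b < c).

A breadth-first search from A reaches an accepting state first via the path A → B → F → E on input aaa.
No string of length < 3 is accepted (BFS exhausts all shorter strings without reaching an accepting state), and aaa is the lexicographically least accepting string of length 3.

aaa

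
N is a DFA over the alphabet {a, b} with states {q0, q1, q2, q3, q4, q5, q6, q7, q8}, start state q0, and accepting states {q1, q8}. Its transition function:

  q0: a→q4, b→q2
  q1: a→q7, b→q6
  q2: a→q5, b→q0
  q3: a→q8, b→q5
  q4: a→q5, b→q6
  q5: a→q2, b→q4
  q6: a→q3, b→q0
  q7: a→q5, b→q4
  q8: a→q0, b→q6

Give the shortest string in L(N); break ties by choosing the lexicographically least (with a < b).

abaa

A breadth-first search from q0 reaches an accepting state first via the path q0 → q4 → q6 → q3 → q8 on input abaa.
No string of length < 4 is accepted (BFS exhausts all shorter strings without reaching an accepting state), and abaa is the lexicographically least accepting string of length 4.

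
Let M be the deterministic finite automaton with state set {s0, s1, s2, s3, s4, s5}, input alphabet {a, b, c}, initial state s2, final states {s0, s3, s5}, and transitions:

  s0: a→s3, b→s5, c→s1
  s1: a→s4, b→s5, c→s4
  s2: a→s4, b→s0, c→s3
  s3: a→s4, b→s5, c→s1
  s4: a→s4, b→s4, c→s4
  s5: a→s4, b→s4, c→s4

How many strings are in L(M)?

9

The useful subgraph on states {s0, s1, s2, s3, s5} is acyclic, so L(M) is finite; the longest accepting path visits 5 useful states, giving maximum string length 4.
Counting accepting paths from s2 by length: 2 of length 1, 3 of length 2, 3 of length 3, 1 of length 4. Total 9.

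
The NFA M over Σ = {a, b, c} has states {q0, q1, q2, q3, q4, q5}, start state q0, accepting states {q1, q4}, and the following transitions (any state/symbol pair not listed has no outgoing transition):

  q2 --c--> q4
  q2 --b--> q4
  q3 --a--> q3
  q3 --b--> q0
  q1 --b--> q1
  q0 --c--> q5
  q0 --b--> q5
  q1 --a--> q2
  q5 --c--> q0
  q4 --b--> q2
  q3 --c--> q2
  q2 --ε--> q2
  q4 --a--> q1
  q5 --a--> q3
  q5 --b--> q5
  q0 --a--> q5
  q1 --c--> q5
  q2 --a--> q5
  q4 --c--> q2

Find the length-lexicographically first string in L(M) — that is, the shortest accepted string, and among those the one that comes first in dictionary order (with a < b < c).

aacb

A breadth-first search from q0 reaches an accepting state first via the path q0 → q5 → q3 → q2 → q4 on input aacb.
No string of length < 4 is accepted (BFS exhausts all shorter strings without reaching an accepting state), and aacb is the lexicographically least accepting string of length 4.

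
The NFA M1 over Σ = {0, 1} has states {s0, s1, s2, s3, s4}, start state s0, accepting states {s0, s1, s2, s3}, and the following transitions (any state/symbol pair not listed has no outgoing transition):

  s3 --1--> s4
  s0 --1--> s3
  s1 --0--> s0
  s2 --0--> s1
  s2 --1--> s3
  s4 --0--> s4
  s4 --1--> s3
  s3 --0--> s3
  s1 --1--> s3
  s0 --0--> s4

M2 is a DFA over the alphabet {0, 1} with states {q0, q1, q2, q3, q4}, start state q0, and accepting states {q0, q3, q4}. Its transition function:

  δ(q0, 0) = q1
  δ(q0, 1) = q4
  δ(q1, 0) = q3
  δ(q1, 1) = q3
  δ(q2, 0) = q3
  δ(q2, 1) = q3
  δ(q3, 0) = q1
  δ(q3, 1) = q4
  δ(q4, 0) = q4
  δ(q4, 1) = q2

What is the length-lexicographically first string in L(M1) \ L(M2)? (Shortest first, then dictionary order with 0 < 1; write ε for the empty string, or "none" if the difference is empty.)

The string 010 is accepted by M1 but not by M2.
No shorter string lies in the difference, and 010 is the lexicographically first length-3 string in L(M1) \ L(M2).

010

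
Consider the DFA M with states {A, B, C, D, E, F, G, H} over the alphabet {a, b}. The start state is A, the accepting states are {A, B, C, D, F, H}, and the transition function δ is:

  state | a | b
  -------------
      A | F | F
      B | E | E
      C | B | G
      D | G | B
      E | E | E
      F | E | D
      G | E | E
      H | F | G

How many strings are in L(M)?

7

The useful subgraph on states {A, B, D, F} is acyclic, so L(M) is finite; the longest accepting path visits 4 useful states, giving maximum string length 3.
Counting accepting paths from A by length: 1 of length 0, 2 of length 1, 2 of length 2, 2 of length 3. Total 7.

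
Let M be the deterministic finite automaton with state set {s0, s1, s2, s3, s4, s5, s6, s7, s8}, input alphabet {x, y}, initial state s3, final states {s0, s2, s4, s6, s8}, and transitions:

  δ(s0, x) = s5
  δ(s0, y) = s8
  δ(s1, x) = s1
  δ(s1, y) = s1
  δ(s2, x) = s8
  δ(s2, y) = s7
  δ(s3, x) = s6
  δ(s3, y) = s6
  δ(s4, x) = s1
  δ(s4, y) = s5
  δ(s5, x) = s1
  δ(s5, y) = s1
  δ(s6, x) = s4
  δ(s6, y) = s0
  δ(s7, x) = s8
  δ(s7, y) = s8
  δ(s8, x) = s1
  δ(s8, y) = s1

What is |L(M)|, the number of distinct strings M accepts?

8

The useful subgraph on states {s0, s3, s4, s6, s8} is acyclic, so L(M) is finite; the longest accepting path visits 4 useful states, giving maximum string length 3.
Counting accepting paths from s3 by length: 2 of length 1, 4 of length 2, 2 of length 3. Total 8.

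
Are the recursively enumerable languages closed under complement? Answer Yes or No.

If both L and its complement were r.e., running the two recognisers in parallel would decide L, so L would be recursive; but there are r.e. languages that are not recursive (e.g. the halting problem), and their complements are therefore not r.e.

No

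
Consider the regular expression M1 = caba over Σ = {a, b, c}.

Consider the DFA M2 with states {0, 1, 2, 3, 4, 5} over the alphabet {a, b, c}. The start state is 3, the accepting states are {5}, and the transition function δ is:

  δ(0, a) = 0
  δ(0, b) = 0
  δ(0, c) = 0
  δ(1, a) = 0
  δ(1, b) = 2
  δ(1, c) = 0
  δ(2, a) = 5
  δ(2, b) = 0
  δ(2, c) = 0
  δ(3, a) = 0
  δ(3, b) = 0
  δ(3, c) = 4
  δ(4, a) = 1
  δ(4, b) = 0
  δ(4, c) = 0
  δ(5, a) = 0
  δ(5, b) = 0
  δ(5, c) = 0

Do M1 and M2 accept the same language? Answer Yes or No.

Converting the expression M1 to a DFA (subset construction, then merging equivalent states) gives the minimal DFA with states {r0, r1, r2, r3, r4, r5}, start state r0, accepting states {r5} and transitions r0: a→r1, b→r1, c→r2; r1: a→r1, b→r1, c→r1; r2: a→r3, b→r1, c→r1; r3: a→r1, b→r4, c→r1; r4: a→r5, b→r1, c→r1; r5: a→r1, b→r1, c→r1.
Exploring the product automaton M1 × M2 from the start pair (r0, 3), following both machines on each input symbol, reaches 6 state pairs: (r0, 3), (r1, 0), (r2, 4), (r3, 1), (r4, 2), (r5, 5).
M1 accepts in {r5} and M2 accepts in {5}. In every reachable pair the two components are either both accepting — (r5, 5) — or both non-accepting, so no string is accepted by exactly one of the machines: L(M1) \ L(M2) and L(M2) \ L(M1) are both empty.
Hence every string is accepted by M1 iff it is accepted by M2, and the two languages coincide.

Yes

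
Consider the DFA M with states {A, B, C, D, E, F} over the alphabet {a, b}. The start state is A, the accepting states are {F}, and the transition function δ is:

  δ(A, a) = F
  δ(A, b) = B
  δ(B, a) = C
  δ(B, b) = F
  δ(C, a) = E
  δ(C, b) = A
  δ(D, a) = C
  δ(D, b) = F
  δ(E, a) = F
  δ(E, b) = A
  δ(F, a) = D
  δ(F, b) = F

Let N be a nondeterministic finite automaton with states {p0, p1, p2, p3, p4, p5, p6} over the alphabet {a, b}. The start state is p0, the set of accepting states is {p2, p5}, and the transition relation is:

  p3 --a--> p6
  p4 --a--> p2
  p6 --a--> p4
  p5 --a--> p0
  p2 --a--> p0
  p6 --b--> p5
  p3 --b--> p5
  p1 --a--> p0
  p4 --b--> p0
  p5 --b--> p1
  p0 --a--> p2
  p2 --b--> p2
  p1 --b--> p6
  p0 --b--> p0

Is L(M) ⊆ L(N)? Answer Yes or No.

The string bb is in L(M) but not in L(N).
So L(M) ⊄ L(N).

No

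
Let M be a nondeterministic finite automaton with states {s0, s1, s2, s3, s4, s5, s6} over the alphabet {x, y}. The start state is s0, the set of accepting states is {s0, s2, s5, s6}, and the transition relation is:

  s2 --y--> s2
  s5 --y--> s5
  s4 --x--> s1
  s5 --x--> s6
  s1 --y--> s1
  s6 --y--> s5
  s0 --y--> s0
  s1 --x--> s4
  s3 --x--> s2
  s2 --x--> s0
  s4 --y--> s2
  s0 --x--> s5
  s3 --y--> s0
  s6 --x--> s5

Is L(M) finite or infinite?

infinite

State s0 is reachable from the start and can reach an accepting state, and it lies on the cycle s0 → s0.
Traversing that cycle any number of times yields accepted strings of unbounded length, so the language is infinite.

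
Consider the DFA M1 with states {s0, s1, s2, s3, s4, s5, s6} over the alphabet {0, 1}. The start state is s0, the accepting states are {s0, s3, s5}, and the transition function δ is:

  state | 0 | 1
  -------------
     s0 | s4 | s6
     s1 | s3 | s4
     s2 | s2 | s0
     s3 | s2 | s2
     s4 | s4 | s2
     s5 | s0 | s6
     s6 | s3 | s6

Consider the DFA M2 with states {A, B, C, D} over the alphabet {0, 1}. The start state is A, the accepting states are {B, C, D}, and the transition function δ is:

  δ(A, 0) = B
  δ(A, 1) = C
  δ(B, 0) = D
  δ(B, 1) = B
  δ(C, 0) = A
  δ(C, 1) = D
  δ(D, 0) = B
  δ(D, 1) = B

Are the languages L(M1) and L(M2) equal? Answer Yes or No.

No

The empty string ε is accepted by M1 but rejected by M2.
So L(M1) ≠ L(M2).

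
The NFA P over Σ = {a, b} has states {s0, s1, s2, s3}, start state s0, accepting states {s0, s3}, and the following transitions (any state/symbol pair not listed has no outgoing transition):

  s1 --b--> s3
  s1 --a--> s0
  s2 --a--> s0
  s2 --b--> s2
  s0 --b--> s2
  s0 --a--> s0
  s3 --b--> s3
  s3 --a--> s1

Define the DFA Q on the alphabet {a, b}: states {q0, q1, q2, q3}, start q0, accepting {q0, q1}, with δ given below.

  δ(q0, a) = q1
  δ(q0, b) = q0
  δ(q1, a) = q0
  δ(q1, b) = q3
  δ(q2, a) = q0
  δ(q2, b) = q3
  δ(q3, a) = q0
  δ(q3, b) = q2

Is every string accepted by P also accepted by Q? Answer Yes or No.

Yes

Exploring the product automaton P × Q from the start pair (s0, q0), following both machines on each input symbol, reaches 5 state pairs: (s0, q0), (s0, q1), (s2, q0), (s2, q3), (s2, q2).
P accepts in {s0, s3} and Q accepts in {q0, q1}. The reachable pairs whose P-component is accepting are (s0, q0), (s0, q1); in each of them the Q-component is accepting too, so the product for L(P) \ L(Q) (P-component accepting, Q-component rejecting) has no reachable accepting pair and the difference is empty.
Hence every string in L(P) is also in L(Q).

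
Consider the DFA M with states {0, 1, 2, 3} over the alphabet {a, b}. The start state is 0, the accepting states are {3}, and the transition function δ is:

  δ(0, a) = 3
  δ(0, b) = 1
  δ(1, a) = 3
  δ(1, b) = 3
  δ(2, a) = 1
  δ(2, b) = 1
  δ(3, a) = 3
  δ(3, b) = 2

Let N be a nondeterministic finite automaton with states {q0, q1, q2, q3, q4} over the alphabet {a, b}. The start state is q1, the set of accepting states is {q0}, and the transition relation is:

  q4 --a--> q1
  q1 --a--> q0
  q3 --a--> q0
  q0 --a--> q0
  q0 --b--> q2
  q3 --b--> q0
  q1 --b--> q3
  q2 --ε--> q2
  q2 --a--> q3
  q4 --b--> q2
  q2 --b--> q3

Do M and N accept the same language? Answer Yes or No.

Yes

Exploring the product automaton M × N from the start pair (0, q1), following both machines on each input symbol, reaches 4 state pairs: (0, q1), (3, q0), (1, q3), (2, q2).
M accepts in {3} and N accepts in {q0}. In every reachable pair the two components are either both accepting — (3, q0) — or both non-accepting, so no string is accepted by exactly one of the machines: L(M) \ L(N) and L(N) \ L(M) are both empty.
Hence every string is accepted by M iff it is accepted by N, and the two languages coincide.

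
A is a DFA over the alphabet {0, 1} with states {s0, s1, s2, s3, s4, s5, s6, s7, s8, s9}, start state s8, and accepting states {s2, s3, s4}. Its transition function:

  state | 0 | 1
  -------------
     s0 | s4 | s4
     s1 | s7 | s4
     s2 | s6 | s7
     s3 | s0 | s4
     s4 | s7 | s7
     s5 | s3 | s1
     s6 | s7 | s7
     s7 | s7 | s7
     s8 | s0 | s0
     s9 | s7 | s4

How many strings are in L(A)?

The useful subgraph on states {s0, s4, s8} is acyclic, so L(A) is finite; the longest accepting path visits 3 useful states, giving maximum string length 2.
Counting accepting paths from s8 by length: 4 of length 2. Total 4.

4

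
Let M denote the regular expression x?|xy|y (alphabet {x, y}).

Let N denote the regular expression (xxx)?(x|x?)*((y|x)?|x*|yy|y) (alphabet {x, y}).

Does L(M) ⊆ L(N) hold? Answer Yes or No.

Yes

Converting the expression M to a DFA (subset construction, then merging equivalent states) gives the minimal DFA with states {m0, m1, m2, m3}, start state m0, accepting states {m0, m1, m2} and transitions m0: x→m1, y→m2; m1: x→m3, y→m2; m2: x→m3, y→m3; m3: x→m3, y→m3.
Converting the expression N to a DFA (subset construction, then merging equivalent states) gives the minimal DFA with states {n0, n1, n2, n3}, start state n0, accepting states {n0, n1, n3} and transitions n0: x→n0, y→n1; n1: x→n2, y→n3; n2: x→n2, y→n2; n3: x→n2, y→n2.
Exploring the product automaton M × N from the start pair (m0, n0), following both machines on each input symbol, reaches 7 state pairs: (m0, n0), (m1, n0), (m2, n1), (m3, n0), (m3, n2), (m3, n3), (m3, n1).
M accepts in {m0, m1, m2} and N accepts in {n0, n1, n3}. The reachable pairs whose M-component is accepting are (m0, n0), (m1, n0), (m2, n1); in each of them the N-component is accepting too, so the product for L(M) \ L(N) (M-component accepting, N-component rejecting) has no reachable accepting pair and the difference is empty.
Hence every string in L(M) is also in L(N).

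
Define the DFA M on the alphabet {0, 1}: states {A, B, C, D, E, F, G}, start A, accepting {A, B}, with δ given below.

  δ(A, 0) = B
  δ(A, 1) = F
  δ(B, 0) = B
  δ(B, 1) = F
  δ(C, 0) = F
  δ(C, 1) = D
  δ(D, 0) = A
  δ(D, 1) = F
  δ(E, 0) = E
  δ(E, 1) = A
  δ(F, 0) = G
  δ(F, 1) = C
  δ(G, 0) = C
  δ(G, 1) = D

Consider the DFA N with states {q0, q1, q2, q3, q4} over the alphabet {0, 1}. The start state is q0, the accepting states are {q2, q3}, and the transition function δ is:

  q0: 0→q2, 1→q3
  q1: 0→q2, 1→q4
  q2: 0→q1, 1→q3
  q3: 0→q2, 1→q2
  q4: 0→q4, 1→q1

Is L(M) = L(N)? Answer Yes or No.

The empty string ε is accepted by M but rejected by N.
So L(M) ≠ L(N).

No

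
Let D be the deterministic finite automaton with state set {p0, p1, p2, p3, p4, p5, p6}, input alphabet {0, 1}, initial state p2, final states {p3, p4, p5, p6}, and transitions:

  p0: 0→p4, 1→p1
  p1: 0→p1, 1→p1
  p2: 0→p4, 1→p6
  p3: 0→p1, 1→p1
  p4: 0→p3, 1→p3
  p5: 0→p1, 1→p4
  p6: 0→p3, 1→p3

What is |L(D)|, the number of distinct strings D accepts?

6

The useful subgraph on states {p2, p3, p4, p6} is acyclic, so L(D) is finite; the longest accepting path visits 3 useful states, giving maximum string length 2.
Counting accepting paths from p2 by length: 2 of length 1, 4 of length 2. Total 6.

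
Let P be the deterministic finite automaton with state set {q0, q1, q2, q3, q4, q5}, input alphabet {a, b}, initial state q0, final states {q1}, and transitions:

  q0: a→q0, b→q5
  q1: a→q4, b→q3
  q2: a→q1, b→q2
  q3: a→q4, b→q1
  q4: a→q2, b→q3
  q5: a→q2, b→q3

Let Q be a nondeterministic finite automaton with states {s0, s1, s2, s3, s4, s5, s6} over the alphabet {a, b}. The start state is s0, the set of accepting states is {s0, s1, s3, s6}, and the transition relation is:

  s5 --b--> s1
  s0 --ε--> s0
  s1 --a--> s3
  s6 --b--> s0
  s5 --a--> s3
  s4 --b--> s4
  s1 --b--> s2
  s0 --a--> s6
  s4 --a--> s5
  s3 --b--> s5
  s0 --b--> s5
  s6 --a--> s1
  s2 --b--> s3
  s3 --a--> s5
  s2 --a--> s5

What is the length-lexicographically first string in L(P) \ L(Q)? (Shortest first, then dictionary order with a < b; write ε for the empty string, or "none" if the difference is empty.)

The string baa is accepted by P but not by Q.
No shorter string lies in the difference, and baa is the lexicographically first length-3 string in L(P) \ L(Q).

baa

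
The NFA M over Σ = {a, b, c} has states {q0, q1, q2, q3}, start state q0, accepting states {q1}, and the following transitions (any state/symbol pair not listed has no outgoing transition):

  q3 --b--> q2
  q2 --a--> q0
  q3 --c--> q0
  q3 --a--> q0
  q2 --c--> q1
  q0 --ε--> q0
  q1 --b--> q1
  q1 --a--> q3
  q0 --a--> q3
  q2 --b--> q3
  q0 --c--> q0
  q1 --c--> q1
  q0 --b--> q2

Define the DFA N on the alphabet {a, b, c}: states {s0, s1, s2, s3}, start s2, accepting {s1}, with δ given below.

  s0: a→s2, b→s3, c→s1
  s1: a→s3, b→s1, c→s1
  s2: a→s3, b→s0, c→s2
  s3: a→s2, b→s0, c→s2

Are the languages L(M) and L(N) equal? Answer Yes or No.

Yes

Exploring the product automaton M × N from the start pair (q0, s2), following both machines on each input symbol, reaches 4 state pairs: (q0, s2), (q3, s3), (q2, s0), (q1, s1).
M accepts in {q1} and N accepts in {s1}. In every reachable pair the two components are either both accepting — (q1, s1) — or both non-accepting, so no string is accepted by exactly one of the machines: L(M) \ L(N) and L(N) \ L(M) are both empty.
Hence every string is accepted by M iff it is accepted by N, and the two languages coincide.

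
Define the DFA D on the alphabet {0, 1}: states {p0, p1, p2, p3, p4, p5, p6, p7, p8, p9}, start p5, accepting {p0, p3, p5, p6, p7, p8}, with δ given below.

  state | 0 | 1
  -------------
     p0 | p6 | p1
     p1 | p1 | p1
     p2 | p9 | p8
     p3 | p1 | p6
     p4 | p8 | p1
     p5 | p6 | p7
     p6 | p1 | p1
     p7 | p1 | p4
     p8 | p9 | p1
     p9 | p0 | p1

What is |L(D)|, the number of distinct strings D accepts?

6

The useful subgraph on states {p0, p4, p5, p6, p7, p8, p9} is acyclic, so L(D) is finite; the longest accepting path visits 7 useful states, giving maximum string length 6.
Counting accepting paths from p5 by length: 1 of length 0, 2 of length 1, 1 of length 3, 1 of length 5, 1 of length 6. Total 6.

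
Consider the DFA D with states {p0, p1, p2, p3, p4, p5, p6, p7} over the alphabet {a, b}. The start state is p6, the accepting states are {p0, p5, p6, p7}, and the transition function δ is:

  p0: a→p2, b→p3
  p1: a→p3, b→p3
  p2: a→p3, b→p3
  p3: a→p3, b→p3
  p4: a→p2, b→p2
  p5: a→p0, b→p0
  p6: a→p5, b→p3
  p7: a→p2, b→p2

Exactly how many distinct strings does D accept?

The useful subgraph on states {p0, p5, p6} is acyclic, so L(D) is finite; the longest accepting path visits 3 useful states, giving maximum string length 2.
Counting accepting paths from p6 by length: 1 of length 0, 1 of length 1, 2 of length 2. Total 4.

4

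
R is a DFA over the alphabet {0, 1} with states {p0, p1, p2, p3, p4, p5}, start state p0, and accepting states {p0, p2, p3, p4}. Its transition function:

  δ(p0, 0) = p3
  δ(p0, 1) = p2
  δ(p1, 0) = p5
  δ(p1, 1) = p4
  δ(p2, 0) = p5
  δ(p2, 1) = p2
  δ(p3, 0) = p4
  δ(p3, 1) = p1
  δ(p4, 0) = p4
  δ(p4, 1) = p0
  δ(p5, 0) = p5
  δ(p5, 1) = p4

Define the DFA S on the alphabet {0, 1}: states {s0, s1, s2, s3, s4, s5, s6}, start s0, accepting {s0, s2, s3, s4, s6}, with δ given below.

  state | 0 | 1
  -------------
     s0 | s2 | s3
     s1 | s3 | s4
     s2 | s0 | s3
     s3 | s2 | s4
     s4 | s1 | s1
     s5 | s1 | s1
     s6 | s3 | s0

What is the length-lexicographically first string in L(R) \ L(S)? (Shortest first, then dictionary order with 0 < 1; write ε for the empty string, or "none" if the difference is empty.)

The string 111 is accepted by R but not by S.
No shorter string lies in the difference, and 111 is the lexicographically first length-3 string in L(R) \ L(S).

111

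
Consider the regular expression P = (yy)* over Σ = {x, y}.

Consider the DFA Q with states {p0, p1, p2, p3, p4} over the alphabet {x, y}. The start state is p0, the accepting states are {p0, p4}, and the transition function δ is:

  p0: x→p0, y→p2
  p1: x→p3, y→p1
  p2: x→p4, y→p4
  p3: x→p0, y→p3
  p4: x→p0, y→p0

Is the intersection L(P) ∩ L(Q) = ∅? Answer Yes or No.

The empty string ε is accepted by both P and Q.
Hence L(P) ∩ L(Q) ≠ ∅.

No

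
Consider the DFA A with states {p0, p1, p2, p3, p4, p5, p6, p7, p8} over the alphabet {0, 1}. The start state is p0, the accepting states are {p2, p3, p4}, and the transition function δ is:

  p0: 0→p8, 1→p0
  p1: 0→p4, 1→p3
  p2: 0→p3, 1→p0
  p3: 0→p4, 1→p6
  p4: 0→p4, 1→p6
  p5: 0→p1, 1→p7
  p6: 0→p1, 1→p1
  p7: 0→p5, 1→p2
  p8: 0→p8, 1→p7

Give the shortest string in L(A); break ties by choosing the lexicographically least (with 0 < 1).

011

A breadth-first search from p0 reaches an accepting state first via the path p0 → p8 → p7 → p2 on input 011.
No string of length < 3 is accepted (BFS exhausts all shorter strings without reaching an accepting state), and 011 is the lexicographically least accepting string of length 3.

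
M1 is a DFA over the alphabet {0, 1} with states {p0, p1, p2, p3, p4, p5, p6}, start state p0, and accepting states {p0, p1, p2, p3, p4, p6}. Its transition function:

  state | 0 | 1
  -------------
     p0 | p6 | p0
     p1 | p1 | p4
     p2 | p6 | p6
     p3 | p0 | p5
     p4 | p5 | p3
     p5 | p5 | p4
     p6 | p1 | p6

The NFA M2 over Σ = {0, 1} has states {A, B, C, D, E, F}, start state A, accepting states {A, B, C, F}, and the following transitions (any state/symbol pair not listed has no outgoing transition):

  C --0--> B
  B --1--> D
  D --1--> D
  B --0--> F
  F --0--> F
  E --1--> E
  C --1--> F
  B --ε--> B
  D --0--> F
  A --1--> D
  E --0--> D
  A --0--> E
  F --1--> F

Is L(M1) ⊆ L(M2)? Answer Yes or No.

The string 0 is in L(M1) but not in L(M2).
So L(M1) ⊄ L(M2).

No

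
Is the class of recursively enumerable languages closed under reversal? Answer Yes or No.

Yes

Reverse the input and run the recogniser for L on it; this accepts exactly Lᴿ.
So the recursively enumerable languages are closed under reversal.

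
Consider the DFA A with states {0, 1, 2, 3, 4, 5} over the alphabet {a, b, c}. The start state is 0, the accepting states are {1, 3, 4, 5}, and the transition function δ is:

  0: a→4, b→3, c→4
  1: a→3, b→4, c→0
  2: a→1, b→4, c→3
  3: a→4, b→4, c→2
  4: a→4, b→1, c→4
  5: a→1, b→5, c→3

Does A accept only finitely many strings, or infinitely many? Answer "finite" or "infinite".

State 0 is reachable from the start and can reach an accepting state, and it lies on the cycle 0 → 3 → 2 → 1 → 0.
Traversing that cycle any number of times yields accepted strings of unbounded length, so the language is infinite.

infinite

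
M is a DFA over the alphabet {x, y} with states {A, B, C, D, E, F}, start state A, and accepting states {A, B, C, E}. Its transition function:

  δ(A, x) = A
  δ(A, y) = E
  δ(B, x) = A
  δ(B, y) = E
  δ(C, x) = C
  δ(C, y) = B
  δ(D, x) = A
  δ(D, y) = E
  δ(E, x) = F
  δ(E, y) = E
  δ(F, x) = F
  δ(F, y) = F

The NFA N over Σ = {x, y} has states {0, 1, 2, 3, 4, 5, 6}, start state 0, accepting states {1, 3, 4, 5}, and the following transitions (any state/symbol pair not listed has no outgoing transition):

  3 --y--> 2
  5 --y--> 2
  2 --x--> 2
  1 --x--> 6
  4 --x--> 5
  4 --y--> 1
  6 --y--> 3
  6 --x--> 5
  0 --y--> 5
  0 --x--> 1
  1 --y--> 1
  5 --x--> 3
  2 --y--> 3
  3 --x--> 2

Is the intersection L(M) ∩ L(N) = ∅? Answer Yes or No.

The string x is accepted by both M and N.
Hence L(M) ∩ L(N) ≠ ∅.

No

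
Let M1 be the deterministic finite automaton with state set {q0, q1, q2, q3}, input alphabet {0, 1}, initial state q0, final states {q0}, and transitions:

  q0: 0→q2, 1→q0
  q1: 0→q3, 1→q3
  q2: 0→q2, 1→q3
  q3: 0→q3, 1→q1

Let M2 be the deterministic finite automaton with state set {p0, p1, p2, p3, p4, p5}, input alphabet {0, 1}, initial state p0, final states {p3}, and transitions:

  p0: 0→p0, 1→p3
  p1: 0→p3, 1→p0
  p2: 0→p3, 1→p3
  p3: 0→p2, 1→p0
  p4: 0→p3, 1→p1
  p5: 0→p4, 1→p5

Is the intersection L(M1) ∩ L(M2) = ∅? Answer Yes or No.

The string 1 is accepted by both M1 and M2.
Hence L(M1) ∩ L(M2) ≠ ∅.

No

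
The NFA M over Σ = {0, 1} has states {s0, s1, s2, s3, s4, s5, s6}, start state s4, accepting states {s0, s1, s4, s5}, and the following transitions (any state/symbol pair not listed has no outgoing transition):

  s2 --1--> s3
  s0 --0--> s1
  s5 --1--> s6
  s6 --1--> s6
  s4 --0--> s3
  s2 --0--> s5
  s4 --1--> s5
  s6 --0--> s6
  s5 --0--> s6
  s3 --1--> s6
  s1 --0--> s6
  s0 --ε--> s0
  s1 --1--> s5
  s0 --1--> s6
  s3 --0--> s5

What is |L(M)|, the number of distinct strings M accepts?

3

The useful subgraph on states {s3, s4, s5} is acyclic, so L(M) is finite; the longest accepting path visits 3 useful states, giving maximum string length 2.
Counting accepting paths from s4 by length: 1 of length 0, 1 of length 1, 1 of length 2. Total 3.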